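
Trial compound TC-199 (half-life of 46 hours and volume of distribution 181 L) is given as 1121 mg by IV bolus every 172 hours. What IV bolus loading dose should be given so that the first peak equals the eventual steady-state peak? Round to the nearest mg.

f = (1/2)^(172/46) ≈ 0.074888; accumulation ratio R = 1/(1−f) ≈ 1.08095.
Loading dose to hit Cmax,ss on first dose: D_load = D_maint·R ≈ 1121 × 1.08095 ≈ 1211.74 mg.

1212 mg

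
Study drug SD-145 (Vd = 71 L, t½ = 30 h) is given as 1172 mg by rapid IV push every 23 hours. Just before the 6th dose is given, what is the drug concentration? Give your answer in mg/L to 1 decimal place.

21.9 mg/L

f = (1/2)^(τ/t½) = (1/2)^(23/30) ≈ 0.5878.
C₀ = D/Vd = 1172/71 ≈ 16.507 mg/L.
Before the 6th dose, 5 doses have been given. Superposition: Cmin = C₀·(f + f² + … + f^5).
≈ 16.507 × (0.5878 + 0.3455 + 0.2031 + 0.1194 + 0.0702) ≈ 16.507 × 1.3260 ≈ 21.888 mg/L.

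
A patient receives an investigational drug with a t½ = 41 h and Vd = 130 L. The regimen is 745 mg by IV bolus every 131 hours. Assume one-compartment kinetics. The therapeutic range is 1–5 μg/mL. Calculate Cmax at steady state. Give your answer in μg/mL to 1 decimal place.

τ/t½ = 131/41 ≈ 3.1951, so fraction remaining f = (1/2)^(131/41) ≈ 0.1092.
At steady state, accumulation factor R = 1/(1 − e^(−kτ)) ≈ 1.1226.
Each bolus raises the concentration by D/Vd = 745/130 ≈ 5.731 μg/mL.
Cmax,ss = C₀/(1 − f) ≈ 5.731/0.8908 ≈ 6.434 μg/mL.
Peak 6.4 μg/mL vs MTC 5 μg/mL: exceeds toxic threshold.

6.4 μg/mL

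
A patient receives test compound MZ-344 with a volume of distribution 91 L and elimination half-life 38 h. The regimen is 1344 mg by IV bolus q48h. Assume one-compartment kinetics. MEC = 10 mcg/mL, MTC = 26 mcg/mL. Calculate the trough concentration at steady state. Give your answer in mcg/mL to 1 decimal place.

10.5 mcg/mL

Over one 48-h interval, 48/38 ≈ 1.2632 half-lives elapse, leaving f ≈ 0.4166 of each dose.
Single-dose peak C₀ = D/Vd = 1344/91 ≈ 14.769 mcg/mL.
Steady-state trough Cmin,ss = C₀·f/(1−f) ≈ 14.769 × 0.4166/0.5834 ≈ 10.546 mcg/mL.
Trough 10.5 mcg/mL vs MEC 10 mcg/mL: adequate.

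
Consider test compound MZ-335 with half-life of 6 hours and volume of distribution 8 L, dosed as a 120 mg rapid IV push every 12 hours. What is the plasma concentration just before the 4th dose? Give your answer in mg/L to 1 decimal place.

4.9 mg/L

f = (1/2)^(τ/t½) = (1/2)^(12/6) ≈ 0.2500.
C₀ = D/Vd = 120/8 ≈ 15.000 mg/L.
Before the 4th dose, 3 doses have been given. Superposition: Cmin = C₀·(f + f² + … + f^3).
≈ 15.000 × (0.2500 + 0.0625 + 0.0156) ≈ 15.000 × 0.3281 ≈ 4.921 mg/L.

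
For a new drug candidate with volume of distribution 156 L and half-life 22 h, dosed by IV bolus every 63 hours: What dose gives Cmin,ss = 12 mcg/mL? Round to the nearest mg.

11753 mg

τ/t½ = 63/22 ≈ 2.8636, so f = (1/2)^(63/22) ≈ 0.137391.
Cmin,ss = (D/Vd)·f/(1−f), so D = Cmin,ss·Vd·(1−f)/f.
D = 12 × 156 × (1−f)/f ≈ 12 × 156 × 6.27850 ≈ 11753.35 mg.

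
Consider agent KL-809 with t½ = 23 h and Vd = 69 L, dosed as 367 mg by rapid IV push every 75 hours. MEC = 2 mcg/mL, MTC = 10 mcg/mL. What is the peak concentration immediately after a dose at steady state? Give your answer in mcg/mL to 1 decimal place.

5.9 mcg/mL

Over one 75-h interval, 75/23 ≈ 3.2609 half-lives elapse, leaving f ≈ 0.1043 of each dose.
At steady state, accumulation factor R = 1/(1 − e^(−kτ)) ≈ 1.1164.
Each bolus raises the concentration by D/Vd = 367/69 ≈ 5.319 mcg/mL.
Cmax,ss = C₀/(1 − f) ≈ 5.319/0.8957 ≈ 5.938 mcg/mL.
Peak 5.9 mcg/mL vs MTC 10 mcg/mL: below toxic threshold.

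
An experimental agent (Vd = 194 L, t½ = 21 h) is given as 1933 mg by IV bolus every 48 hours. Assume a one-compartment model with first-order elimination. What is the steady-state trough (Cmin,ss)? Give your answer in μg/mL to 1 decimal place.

τ/t½ = 48/21 ≈ 2.2857, so fraction remaining f = (1/2)^(48/21) ≈ 0.2051.
Accumulation ratio R = 1/(1 − f) ≈ 1/0.7949 ≈ 1.2580.
Each bolus raises the concentration by D/Vd = 1933/194 ≈ 9.964 μg/mL.
Steady-state peak Cmax,ss = C₀·R ≈ 9.964 × 1.2580 ≈ 12.535 μg/mL.
Steady-state trough Cmin,ss = Cmax,ss·f ≈ 12.535 × 0.2051 ≈ 2.571 μg/mL.

2.6 μg/mL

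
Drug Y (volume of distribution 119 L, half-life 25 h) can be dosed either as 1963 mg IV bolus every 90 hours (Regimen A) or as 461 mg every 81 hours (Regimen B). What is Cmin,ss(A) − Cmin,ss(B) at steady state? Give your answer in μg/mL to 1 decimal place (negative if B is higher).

Regimen A: f = (1/2)^(90/25) ≈ 0.0825; Cmin,ss = (1963/119)·f/(1−f) ≈ 1.483 μg/mL.
Regimen B: f = (1/2)^(81/25) ≈ 0.1058; Cmin,ss = (461/119)·f/(1−f) ≈ 0.458 μg/mL.
Difference ≈ 1.483 − 0.458 ≈ 1.025 μg/mL.

1.0 μg/mL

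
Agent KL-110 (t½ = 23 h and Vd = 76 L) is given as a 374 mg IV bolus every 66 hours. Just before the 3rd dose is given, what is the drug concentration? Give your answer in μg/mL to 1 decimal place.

f = (1/2)^(τ/t½) = (1/2)^(66/23) ≈ 0.1368.
C₀ = D/Vd = 374/76 ≈ 4.921 μg/mL.
Before the 3rd dose, 2 doses have been given. Superposition: Cmin = C₀·(f + f²).
≈ 4.921 × (0.1368 + 0.0187) ≈ 4.921 × 0.1555 ≈ 0.765 μg/mL.

0.8 μg/mL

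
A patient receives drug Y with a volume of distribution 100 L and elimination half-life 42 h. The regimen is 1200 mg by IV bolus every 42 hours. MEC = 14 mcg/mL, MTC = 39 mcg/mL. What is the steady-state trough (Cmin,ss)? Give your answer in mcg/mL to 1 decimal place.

The dosing interval is 1 half-life, so f = 2^(−1) = 0.5.
At steady state, R = 1/(1 − 0.5) = 2/1.
Single-dose peak C₀ = D/Vd = 1200/100 = 12 mcg/mL.
Steady-state peak Cmax,ss = C₀·R = 12 × 2/1 ≈ 24.000 mcg/mL.
Steady-state trough Cmin,ss = Cmax,ss·f ≈ 24.000 × 0.5 ≈ 12.000 mcg/mL.
Trough 12.0 mcg/mL vs MEC 14 mcg/mL: subtherapeutic.

12.0 mcg/mL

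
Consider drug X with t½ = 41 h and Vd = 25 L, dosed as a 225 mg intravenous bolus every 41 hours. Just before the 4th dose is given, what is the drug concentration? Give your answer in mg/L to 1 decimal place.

7.9 mg/L

f = (1/2)^(τ/t½) = (1/2)^(41/41) ≈ 0.5000.
C₀ = D/Vd = 225/25 ≈ 9.000 mg/L.
Before the 4th dose, 3 doses have been given. Superposition: Cmin = C₀·(f + f² + … + f^3).
≈ 9.000 × (0.5000 + 0.2500 + 0.1250) ≈ 9.000 × 0.8750 ≈ 7.875 mg/L.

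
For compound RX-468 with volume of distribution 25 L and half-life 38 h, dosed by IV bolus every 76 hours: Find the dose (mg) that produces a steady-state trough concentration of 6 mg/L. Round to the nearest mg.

450 mg

τ/t½ = 76/38 ≈ 2, so f = (1/2)^(76/38) ≈ 0.250000.
Cmin,ss = (D/Vd)·f/(1−f), so D = Cmin,ss·Vd·(1−f)/f.
D = 6 × 25 × (1−f)/f ≈ 6 × 25 × 3.00000 ≈ 450.00 mg.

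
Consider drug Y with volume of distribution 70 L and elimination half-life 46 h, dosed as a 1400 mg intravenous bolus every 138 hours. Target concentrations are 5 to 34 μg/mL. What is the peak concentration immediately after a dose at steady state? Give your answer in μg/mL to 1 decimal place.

τ = 138 h = 3 half-lives, so f = (1/2)^3 = 0.125.
Accumulation ratio R = 1/(1 − f) = 1/0.875 = 8/7.
Single-dose peak C₀ = D/Vd = 1400/70 = 20 μg/mL.
Steady-state peak Cmax,ss = C₀·R = 20 × 8/7 ≈ 22.857 μg/mL.
Peak 22.9 μg/mL vs MTC 34 μg/mL: below toxic threshold.

22.9 μg/mL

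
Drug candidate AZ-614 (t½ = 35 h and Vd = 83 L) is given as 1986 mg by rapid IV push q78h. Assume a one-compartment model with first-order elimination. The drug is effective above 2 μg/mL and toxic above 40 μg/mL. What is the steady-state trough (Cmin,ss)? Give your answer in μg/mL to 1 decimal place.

6.5 μg/mL

Over one 78-h interval, 78/35 ≈ 2.2286 half-lives elapse, leaving f ≈ 0.2134 of each dose.
Each bolus raises the concentration by D/Vd = 1986/83 ≈ 23.928 μg/mL.
Steady-state trough Cmin,ss = C₀·f/(1−f) ≈ 23.928 × 0.2134/0.7866 ≈ 6.492 μg/mL.
Trough 6.5 μg/mL vs MEC 2 μg/mL: adequate.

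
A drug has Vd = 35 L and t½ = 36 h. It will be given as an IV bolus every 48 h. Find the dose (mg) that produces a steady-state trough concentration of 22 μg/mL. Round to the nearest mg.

τ/t½ = 48/36 ≈ 1.3333, so f = (1/2)^(48/36) ≈ 0.396850.
Cmin,ss = (D/Vd)·f/(1−f), so D = Cmin,ss·Vd·(1−f)/f.
D = 22 × 35 × (1−f)/f ≈ 22 × 35 × 1.51984 ≈ 1170.28 mg.

1170 mg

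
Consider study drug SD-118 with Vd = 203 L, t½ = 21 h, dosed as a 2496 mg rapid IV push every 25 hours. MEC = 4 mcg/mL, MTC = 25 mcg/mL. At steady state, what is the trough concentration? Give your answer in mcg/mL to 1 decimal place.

9.6 mcg/mL

k = ln2/t½ = ln2/21 ≈ 0.033007 h⁻¹; fraction remaining f = e^(−kτ) = e^(−0.033007×25) ≈ 0.4382.
Single-dose peak C₀ = D/Vd = 2496/203 ≈ 12.296 mcg/mL.
Steady-state trough Cmin,ss = C₀·f/(1−f) ≈ 12.296 × 0.4382/0.5618 ≈ 9.591 mcg/mL.
Trough 9.6 mcg/mL vs MEC 4 mcg/mL: adequate.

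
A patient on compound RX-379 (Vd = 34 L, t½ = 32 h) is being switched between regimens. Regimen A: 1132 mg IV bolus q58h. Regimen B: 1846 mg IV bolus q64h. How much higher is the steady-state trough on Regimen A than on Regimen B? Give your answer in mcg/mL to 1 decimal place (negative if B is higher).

Regimen A: f = (1/2)^(58/32) ≈ 0.2847; Cmin,ss = (1132/34)·f/(1−f) ≈ 13.252 mcg/mL.
Regimen B: f = (1/2)^(64/32) ≈ 0.2500; Cmin,ss = (1846/34)·f/(1−f) ≈ 18.098 mcg/mL.
Difference ≈ 13.252 − 18.098 ≈ -4.846 mcg/mL.

-4.8 mcg/mL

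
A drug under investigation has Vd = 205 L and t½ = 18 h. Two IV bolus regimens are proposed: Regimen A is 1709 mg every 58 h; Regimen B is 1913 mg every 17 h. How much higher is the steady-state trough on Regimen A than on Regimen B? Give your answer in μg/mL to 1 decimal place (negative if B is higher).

-9.1 μg/mL

Regimen A: f = (1/2)^(58/18) ≈ 0.1072; Cmin,ss = (1709/205)·f/(1−f) ≈ 1.001 μg/mL.
Regimen B: f = (1/2)^(17/18) ≈ 0.5196; Cmin,ss = (1913/205)·f/(1−f) ≈ 10.093 μg/mL.
Difference ≈ 1.001 − 10.093 ≈ -9.092 μg/mL.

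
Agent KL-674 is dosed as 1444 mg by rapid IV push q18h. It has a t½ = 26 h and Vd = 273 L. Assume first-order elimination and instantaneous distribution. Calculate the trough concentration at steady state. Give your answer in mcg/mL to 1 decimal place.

8.6 mcg/mL

k = ln2/t½ = ln2/26 ≈ 0.026660 h⁻¹; fraction remaining f = e^(−kτ) = e^(−0.026660×18) ≈ 0.6189.
Single-dose peak C₀ = D/Vd = 1444/273 ≈ 5.289 mcg/mL.
Steady-state trough Cmin,ss = C₀·f/(1−f) ≈ 5.289 × 0.6189/0.3811 ≈ 8.589 mcg/mL.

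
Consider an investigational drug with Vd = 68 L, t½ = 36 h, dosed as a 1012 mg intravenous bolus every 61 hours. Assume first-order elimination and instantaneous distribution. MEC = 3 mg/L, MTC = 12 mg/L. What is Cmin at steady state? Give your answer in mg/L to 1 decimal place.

6.7 mg/L

Over one 61-h interval, 61/36 ≈ 1.6944 half-lives elapse, leaving f ≈ 0.3090 of each dose.
Each bolus raises the concentration by D/Vd = 1012/68 ≈ 14.882 mg/L.
Steady-state trough Cmin,ss = C₀·f/(1−f) ≈ 14.882 × 0.3090/0.6910 ≈ 6.655 mg/L.
Trough 6.7 mg/L vs MEC 3 mg/L: adequate.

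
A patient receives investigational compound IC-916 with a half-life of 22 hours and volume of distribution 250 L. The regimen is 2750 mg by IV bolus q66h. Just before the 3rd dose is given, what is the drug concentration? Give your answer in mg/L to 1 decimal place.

f = (1/2)^(τ/t½) = (1/2)^(66/22) ≈ 0.1250.
C₀ = D/Vd = 2750/250 ≈ 11.000 mg/L.
Before the 3rd dose, 2 doses have been given. Superposition: Cmin = C₀·(f + f²).
≈ 11.000 × (0.1250 + 0.0156) ≈ 11.000 × 0.1406 ≈ 1.547 mg/L.

1.5 mg/L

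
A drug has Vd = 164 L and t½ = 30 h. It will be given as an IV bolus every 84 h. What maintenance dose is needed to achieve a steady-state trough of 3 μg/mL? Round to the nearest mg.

2934 mg

τ/t½ = 84/30 ≈ 2.8, so f = (1/2)^(84/30) ≈ 0.143587.
Cmin,ss = (D/Vd)·f/(1−f), so D = Cmin,ss·Vd·(1−f)/f.
D = 3 × 164 × (1−f)/f ≈ 3 × 164 × 5.96442 ≈ 2934.49 mg.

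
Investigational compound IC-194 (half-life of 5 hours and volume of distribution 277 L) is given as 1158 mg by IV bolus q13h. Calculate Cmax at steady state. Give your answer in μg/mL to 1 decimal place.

5.0 μg/mL

k = ln2/t½ = ln2/5 ≈ 0.138629 h⁻¹; fraction remaining f = e^(−kτ) = e^(−0.138629×13) ≈ 0.1649.
At steady state, accumulation factor R = 1/(1 − e^(−kτ)) ≈ 1.1975.
Each bolus raises the concentration by D/Vd = 1158/277 ≈ 4.181 μg/mL.
Steady-state peak Cmax,ss = C₀·R ≈ 4.181 × 1.1975 ≈ 5.007 μg/mL.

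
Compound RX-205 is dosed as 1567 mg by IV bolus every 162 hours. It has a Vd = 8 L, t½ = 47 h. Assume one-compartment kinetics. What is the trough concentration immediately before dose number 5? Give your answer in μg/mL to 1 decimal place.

19.8 μg/mL

f = (1/2)^(τ/t½) = (1/2)^(162/47) ≈ 0.0917.
C₀ = D/Vd = 1567/8 ≈ 195.875 μg/mL.
Before the 5th dose, 4 doses have been given. Superposition: Cmin = C₀·(f + f² + … + f^4).
≈ 195.875 × (0.0917 + 0.0084 + 0.0008 + 0.0001) ≈ 195.875 × 0.1010 ≈ 19.783 μg/mL.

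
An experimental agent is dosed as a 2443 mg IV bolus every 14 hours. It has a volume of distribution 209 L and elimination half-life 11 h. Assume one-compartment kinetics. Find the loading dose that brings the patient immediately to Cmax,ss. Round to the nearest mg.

4168 mg

f = (1/2)^(14/11) ≈ 0.413877; accumulation ratio R = 1/(1−f) ≈ 1.70613.
Loading dose to hit Cmax,ss on first dose: D_load = D_maint·R ≈ 2443 × 1.70613 ≈ 4168.08 mg.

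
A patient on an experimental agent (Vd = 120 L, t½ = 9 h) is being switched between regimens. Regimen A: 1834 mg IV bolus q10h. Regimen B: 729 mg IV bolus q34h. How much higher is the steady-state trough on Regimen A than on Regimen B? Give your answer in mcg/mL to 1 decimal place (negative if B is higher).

12.7 mcg/mL

Regimen A: f = (1/2)^(10/9) ≈ 0.4629; Cmin,ss = (1834/120)·f/(1−f) ≈ 13.172 mcg/mL.
Regimen B: f = (1/2)^(34/9) ≈ 0.0729; Cmin,ss = (729/120)·f/(1−f) ≈ 0.478 mcg/mL.
Difference ≈ 13.172 − 0.478 ≈ 12.694 mcg/mL.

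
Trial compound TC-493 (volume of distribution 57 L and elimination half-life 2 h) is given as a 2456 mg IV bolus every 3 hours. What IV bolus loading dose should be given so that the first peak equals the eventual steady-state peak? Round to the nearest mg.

f = (1/2)^(3/2) ≈ 0.353553; accumulation ratio R = 1/(1−f) ≈ 1.54692.
Loading dose to hit Cmax,ss on first dose: D_load = D_maint·R ≈ 2456 × 1.54692 ≈ 3799.24 mg.

3799 mg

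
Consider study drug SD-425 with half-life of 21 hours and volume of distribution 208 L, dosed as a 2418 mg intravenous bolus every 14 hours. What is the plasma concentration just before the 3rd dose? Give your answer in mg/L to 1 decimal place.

f = (1/2)^(τ/t½) = (1/2)^(14/21) ≈ 0.6300.
C₀ = D/Vd = 2418/208 ≈ 11.625 mg/L.
Before the 3rd dose, 2 doses have been given. Superposition: Cmin = C₀·(f + f²).
≈ 11.625 × (0.6300 + 0.3969) ≈ 11.625 × 1.0269 ≈ 11.938 mg/L.

11.9 mg/L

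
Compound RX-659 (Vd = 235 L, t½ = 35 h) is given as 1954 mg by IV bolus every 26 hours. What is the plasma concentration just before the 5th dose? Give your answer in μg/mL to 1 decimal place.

10.8 μg/mL

f = (1/2)^(τ/t½) = (1/2)^(26/35) ≈ 0.5976.
C₀ = D/Vd = 1954/235 ≈ 8.315 μg/mL.
Before the 5th dose, 4 doses have been given. Superposition: Cmin = C₀·(f + f² + … + f^4).
≈ 8.315 × (0.5976 + 0.3571 + 0.2134 + 0.1275) ≈ 8.315 × 1.2956 ≈ 10.773 μg/mL.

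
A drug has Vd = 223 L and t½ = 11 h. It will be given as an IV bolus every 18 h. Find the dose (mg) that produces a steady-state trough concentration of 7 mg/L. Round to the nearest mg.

3292 mg

τ/t½ = 18/11 ≈ 1.6364, so f = (1/2)^(18/11) ≈ 0.321666.
Cmin,ss = (D/Vd)·f/(1−f), so D = Cmin,ss·Vd·(1−f)/f.
D = 7 × 223 × (1−f)/f ≈ 7 × 223 × 2.10881 ≈ 3291.85 mg.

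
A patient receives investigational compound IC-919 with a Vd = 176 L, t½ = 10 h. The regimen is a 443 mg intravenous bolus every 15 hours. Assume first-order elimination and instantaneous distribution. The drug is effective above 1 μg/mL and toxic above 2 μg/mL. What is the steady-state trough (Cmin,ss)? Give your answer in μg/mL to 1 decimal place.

k = ln2/t½ = ln2/10 ≈ 0.069315 h⁻¹; fraction remaining f = e^(−kτ) = e^(−0.069315×15) ≈ 0.3536.
Accumulation ratio R = 1/(1 − f) ≈ 1/0.6464 ≈ 1.5470.
Single-dose peak C₀ = D/Vd = 443/176 ≈ 2.517 μg/mL.
Steady-state peak Cmax,ss = C₀·R ≈ 2.517 × 1.5470 ≈ 3.894 μg/mL.
One interval later, Cmin,ss = Cmax,ss·e^(−kτ) ≈ 3.894 × 0.3536 ≈ 1.377 μg/mL.
Trough 1.4 μg/mL vs MEC 1 μg/mL: adequate.

1.4 μg/mL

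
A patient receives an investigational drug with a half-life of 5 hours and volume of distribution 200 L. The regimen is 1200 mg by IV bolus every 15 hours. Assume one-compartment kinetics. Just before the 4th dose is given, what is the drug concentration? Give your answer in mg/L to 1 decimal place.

f = (1/2)^(τ/t½) = (1/2)^(15/5) ≈ 0.1250.
C₀ = D/Vd = 1200/200 ≈ 6.000 mg/L.
Before the 4th dose, 3 doses have been given. Superposition: Cmin = C₀·(f + f² + … + f^3).
≈ 6.000 × (0.1250 + 0.0156 + 0.0020) ≈ 6.000 × 0.1426 ≈ 0.856 mg/L.

0.9 mg/L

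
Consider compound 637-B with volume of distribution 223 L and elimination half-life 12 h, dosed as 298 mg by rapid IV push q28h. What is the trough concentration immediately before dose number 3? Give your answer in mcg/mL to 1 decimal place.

f = (1/2)^(τ/t½) = (1/2)^(28/12) ≈ 0.1984.
C₀ = D/Vd = 298/223 ≈ 1.336 mcg/mL.
Before the 3rd dose, 2 doses have been given. Superposition: Cmin = C₀·(f + f²).
≈ 1.336 × (0.1984 + 0.0394) ≈ 1.336 × 0.2378 ≈ 0.318 mcg/mL.

0.3 mcg/mL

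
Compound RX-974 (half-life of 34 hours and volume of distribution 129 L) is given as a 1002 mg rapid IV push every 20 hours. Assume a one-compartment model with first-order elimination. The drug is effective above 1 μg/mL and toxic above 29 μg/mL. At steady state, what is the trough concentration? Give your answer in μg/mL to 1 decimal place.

k = ln2/t½ = ln2/34 ≈ 0.020387 h⁻¹; fraction remaining f = e^(−kτ) = e^(−0.020387×20) ≈ 0.6652.
At steady state, accumulation factor R = 1/(1 − e^(−kτ)) ≈ 2.9869.
Single-dose peak C₀ = D/Vd = 1002/129 ≈ 7.767 μg/mL.
Steady-state peak Cmax,ss = C₀·R ≈ 7.767 × 2.9869 ≈ 23.199 μg/mL.
One interval later, Cmin,ss = Cmax,ss·e^(−kτ) ≈ 23.199 × 0.6652 ≈ 15.432 μg/mL.
Trough 15.4 μg/mL vs MEC 1 μg/mL: adequate.

15.4 μg/mL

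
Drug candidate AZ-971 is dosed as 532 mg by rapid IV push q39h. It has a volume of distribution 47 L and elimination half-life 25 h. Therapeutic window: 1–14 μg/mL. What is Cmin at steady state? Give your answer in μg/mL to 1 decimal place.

5.8 μg/mL

Over one 39-h interval, 39/25 ≈ 1.56 half-lives elapse, leaving f ≈ 0.3392 of each dose.
Each bolus raises the concentration by D/Vd = 532/47 ≈ 11.319 μg/mL.
Steady-state trough Cmin,ss = C₀·f/(1−f) ≈ 11.319 × 0.3392/0.6608 ≈ 5.810 μg/mL.
Trough 5.8 μg/mL vs MEC 1 μg/mL: adequate.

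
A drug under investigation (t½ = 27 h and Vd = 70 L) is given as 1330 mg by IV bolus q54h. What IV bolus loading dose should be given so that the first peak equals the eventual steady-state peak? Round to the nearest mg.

f = (1/2)^(54/27) ≈ 0.250000; accumulation ratio R = 1/(1−f) ≈ 1.33333.
Loading dose to hit Cmax,ss on first dose: D_load = D_maint·R ≈ 1330 × 1.33333 ≈ 1773.33 mg.

1773 mg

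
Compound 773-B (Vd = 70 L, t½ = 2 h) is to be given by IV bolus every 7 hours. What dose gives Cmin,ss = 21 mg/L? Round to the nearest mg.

15161 mg

τ/t½ = 7/2 ≈ 3.5, so f = (1/2)^(7/2) ≈ 0.088388.
Cmin,ss = (D/Vd)·f/(1−f), so D = Cmin,ss·Vd·(1−f)/f.
D = 21 × 70 × (1−f)/f ≈ 21 × 70 × 10.31375 ≈ 15161.21 mg.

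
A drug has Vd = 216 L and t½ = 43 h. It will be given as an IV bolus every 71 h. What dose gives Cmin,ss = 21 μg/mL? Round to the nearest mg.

τ/t½ = 71/43 ≈ 1.6512, so f = (1/2)^(71/43) ≈ 0.318383.
Cmin,ss = (D/Vd)·f/(1−f), so D = Cmin,ss·Vd·(1−f)/f.
D = 21 × 216 × (1−f)/f ≈ 21 × 216 × 2.14087 ≈ 9710.99 mg.

9711 mg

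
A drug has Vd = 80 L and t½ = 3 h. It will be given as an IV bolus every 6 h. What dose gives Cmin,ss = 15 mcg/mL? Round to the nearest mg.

τ/t½ = 6/3 ≈ 2, so f = (1/2)^(6/3) ≈ 0.250000.
Cmin,ss = (D/Vd)·f/(1−f), so D = Cmin,ss·Vd·(1−f)/f.
D = 15 × 80 × (1−f)/f ≈ 15 × 80 × 3.00000 ≈ 3600.00 mg.

3600 mg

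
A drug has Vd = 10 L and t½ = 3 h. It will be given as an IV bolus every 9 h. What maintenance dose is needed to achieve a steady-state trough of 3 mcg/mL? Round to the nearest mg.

210 mg

τ/t½ = 9/3 ≈ 3, so f = (1/2)^(9/3) ≈ 0.125000.
Cmin,ss = (D/Vd)·f/(1−f), so D = Cmin,ss·Vd·(1−f)/f.
D = 3 × 10 × (1−f)/f ≈ 3 × 10 × 7.00000 ≈ 210.00 mg.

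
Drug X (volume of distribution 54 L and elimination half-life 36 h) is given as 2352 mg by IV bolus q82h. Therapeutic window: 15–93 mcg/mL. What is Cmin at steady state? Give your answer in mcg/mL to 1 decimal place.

11.3 mcg/mL

k = ln2/t½ = ln2/36 ≈ 0.019254 h⁻¹; fraction remaining f = e^(−kτ) = e^(−0.019254×82) ≈ 0.2062.
Accumulation ratio R = 1/(1 − f) ≈ 1/0.7938 ≈ 1.2598.
Each bolus raises the concentration by D/Vd = 2352/54 ≈ 43.556 mcg/mL.
Steady-state peak Cmax,ss = C₀·R ≈ 43.556 × 1.2598 ≈ 54.872 mcg/mL.
One interval later, Cmin,ss = Cmax,ss·e^(−kτ) ≈ 54.872 × 0.2062 ≈ 11.315 mcg/mL.
Trough 11.3 mcg/mL vs MEC 15 mcg/mL: subtherapeutic.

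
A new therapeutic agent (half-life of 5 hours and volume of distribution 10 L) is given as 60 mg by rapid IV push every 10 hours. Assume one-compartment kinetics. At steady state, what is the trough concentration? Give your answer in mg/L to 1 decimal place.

τ = 10 h = 2 half-lives, so f = (1/2)^2 = 0.25.
Accumulation ratio R = 1/(1 − f) = 1/0.75 = 4/3.
Single-dose peak C₀ = D/Vd = 60/10 = 6 mg/L.
Steady-state peak Cmax,ss = C₀·R = 6 × 4/3 ≈ 8.000 mg/L.
Steady-state trough Cmin,ss = Cmax,ss·f ≈ 8.000 × 0.25 ≈ 2.000 mg/L.

2.0 mg/L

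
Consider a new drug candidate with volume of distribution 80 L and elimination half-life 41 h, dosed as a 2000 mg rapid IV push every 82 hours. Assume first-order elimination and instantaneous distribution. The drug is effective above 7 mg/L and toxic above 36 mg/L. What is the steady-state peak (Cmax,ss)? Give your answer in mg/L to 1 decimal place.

33.3 mg/L

The dosing interval is 2 half-lives, so f = 2^(−2) = 0.25.
Accumulation ratio R = 1/(1 − f) = 1/0.75 = 4/3.
Single-dose peak C₀ = D/Vd = 2000/80 = 25 mg/L.
Steady-state peak Cmax,ss = C₀·R = 25 × 4/3 ≈ 33.333 mg/L.
Peak 33.3 mg/L vs MTC 36 mg/L: below toxic threshold.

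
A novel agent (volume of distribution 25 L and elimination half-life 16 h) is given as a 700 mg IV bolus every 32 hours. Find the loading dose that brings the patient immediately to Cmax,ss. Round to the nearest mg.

f = (1/2)^(32/16) ≈ 0.250000; accumulation ratio R = 1/(1−f) ≈ 1.33333.
Loading dose to hit Cmax,ss on first dose: D_load = D_maint·R ≈ 700 × 1.33333 ≈ 933.33 mg.

933 mg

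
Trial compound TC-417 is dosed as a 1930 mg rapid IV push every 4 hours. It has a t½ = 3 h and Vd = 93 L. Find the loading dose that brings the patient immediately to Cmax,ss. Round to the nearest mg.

f = (1/2)^(4/3) ≈ 0.396850; accumulation ratio R = 1/(1−f) ≈ 1.65796.
Loading dose to hit Cmax,ss on first dose: D_load = D_maint·R ≈ 1930 × 1.65796 ≈ 3199.86 mg.

3200 mg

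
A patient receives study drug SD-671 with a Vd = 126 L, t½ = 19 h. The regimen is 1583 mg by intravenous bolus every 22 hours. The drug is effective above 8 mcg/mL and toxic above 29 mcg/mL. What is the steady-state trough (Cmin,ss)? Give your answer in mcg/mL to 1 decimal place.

10.2 mcg/mL

Over one 22-h interval, 22/19 ≈ 1.1579 half-lives elapse, leaving f ≈ 0.4482 of each dose.
Each bolus raises the concentration by D/Vd = 1583/126 ≈ 12.563 mcg/mL.
Steady-state trough Cmin,ss = C₀·f/(1−f) ≈ 12.563 × 0.4482/0.5518 ≈ 10.204 mcg/mL.
Trough 10.2 mcg/mL vs MEC 8 mcg/mL: adequate.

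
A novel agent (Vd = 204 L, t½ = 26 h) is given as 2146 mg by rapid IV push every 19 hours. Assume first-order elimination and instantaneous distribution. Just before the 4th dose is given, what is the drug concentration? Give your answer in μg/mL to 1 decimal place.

12.5 μg/mL

f = (1/2)^(τ/t½) = (1/2)^(19/26) ≈ 0.6026.
C₀ = D/Vd = 2146/204 ≈ 10.520 μg/mL.
Before the 4th dose, 3 doses have been given. Superposition: Cmin = C₀·(f + f² + … + f^3).
≈ 10.520 × (0.6026 + 0.3631 + 0.2188) ≈ 10.520 × 1.1845 ≈ 12.461 μg/mL.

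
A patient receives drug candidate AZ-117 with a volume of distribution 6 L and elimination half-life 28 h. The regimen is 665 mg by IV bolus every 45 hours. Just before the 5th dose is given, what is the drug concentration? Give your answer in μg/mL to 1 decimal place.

f = (1/2)^(τ/t½) = (1/2)^(45/28) ≈ 0.3282.
C₀ = D/Vd = 665/6 ≈ 110.833 μg/mL.
Before the 5th dose, 4 doses have been given. Superposition: Cmin = C₀·(f + f² + … + f^4).
≈ 110.833 × (0.3282 + 0.1077 + 0.0354 + 0.0116) ≈ 110.833 × 0.4829 ≈ 53.521 μg/mL.

53.5 μg/mL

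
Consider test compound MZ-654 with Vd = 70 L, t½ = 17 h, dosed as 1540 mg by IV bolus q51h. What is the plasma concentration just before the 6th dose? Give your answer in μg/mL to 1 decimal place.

f = (1/2)^(τ/t½) = (1/2)^(51/17) ≈ 0.1250.
C₀ = D/Vd = 1540/70 ≈ 22.000 μg/mL.
Before the 6th dose, 5 doses have been given. Superposition: Cmin = C₀·(f + f² + … + f^5).
≈ 22.000 × (0.1250 + 0.0156 + 0.0020 + 0.0002 + 0.0000) ≈ 22.000 × 0.1428 ≈ 3.142 μg/mL.

3.1 μg/mL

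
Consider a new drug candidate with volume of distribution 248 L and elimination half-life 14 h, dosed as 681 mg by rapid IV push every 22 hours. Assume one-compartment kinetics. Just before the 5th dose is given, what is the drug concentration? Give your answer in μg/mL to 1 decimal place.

f = (1/2)^(τ/t½) = (1/2)^(22/14) ≈ 0.3365.
C₀ = D/Vd = 681/248 ≈ 2.746 μg/mL.
Before the 5th dose, 4 doses have been given. Superposition: Cmin = C₀·(f + f² + … + f^4).
≈ 2.746 × (0.3365 + 0.1132 + 0.0381 + 0.0128) ≈ 2.746 × 0.5006 ≈ 1.375 μg/mL.

1.4 μg/mL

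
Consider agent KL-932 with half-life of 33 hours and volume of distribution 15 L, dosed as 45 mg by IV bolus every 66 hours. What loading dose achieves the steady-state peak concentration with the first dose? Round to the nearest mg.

60 mg

f = (1/2)^(66/33) ≈ 0.250000; accumulation ratio R = 1/(1−f) ≈ 1.33333.
Loading dose to hit Cmax,ss on first dose: D_load = D_maint·R ≈ 45 × 1.33333 ≈ 60.00 mg.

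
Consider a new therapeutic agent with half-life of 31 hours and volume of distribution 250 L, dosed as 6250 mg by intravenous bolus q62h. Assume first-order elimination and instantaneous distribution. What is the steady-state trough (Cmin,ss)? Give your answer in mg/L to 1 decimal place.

The dosing interval is 2 half-lives, so f = 2^(−2) = 0.25.
Accumulation ratio R = 1/(1 − f) = 1/0.75 = 4/3.
Single-dose peak C₀ = D/Vd = 6250/250 = 25 mg/L.
Steady-state peak Cmax,ss = C₀·R = 25 × 4/3 ≈ 33.333 mg/L.
Steady-state trough Cmin,ss = Cmax,ss·f ≈ 33.333 × 0.25 ≈ 8.333 mg/L.

8.3 mg/L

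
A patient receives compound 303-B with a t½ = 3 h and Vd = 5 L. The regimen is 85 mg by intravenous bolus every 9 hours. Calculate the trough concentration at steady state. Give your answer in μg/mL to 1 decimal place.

2.4 μg/mL

The dosing interval is 3 half-lives, so f = 2^(−3) = 0.125.
At steady state, R = 1/(1 − 0.125) = 8/7.
Single-dose peak C₀ = D/Vd = 85/5 = 17 μg/mL.
Steady-state peak Cmax,ss = C₀·R = 17 × 8/7 ≈ 19.429 μg/mL.
Steady-state trough Cmin,ss = Cmax,ss·f ≈ 19.429 × 0.125 ≈ 2.429 μg/mL.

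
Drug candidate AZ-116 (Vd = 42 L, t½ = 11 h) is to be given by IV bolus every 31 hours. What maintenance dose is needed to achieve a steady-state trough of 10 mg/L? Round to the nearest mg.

2542 mg

τ/t½ = 31/11 ≈ 2.8182, so f = (1/2)^(31/11) ≈ 0.141789.
Cmin,ss = (D/Vd)·f/(1−f), so D = Cmin,ss·Vd·(1−f)/f.
D = 10 × 42 × (1−f)/f ≈ 10 × 42 × 6.05273 ≈ 2542.15 mg.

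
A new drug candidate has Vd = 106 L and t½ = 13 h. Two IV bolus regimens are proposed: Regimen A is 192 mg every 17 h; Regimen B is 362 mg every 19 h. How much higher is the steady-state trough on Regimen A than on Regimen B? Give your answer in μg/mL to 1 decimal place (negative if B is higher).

Regimen A: f = (1/2)^(17/13) ≈ 0.4040; Cmin,ss = (192/106)·f/(1−f) ≈ 1.228 μg/mL.
Regimen B: f = (1/2)^(19/13) ≈ 0.3631; Cmin,ss = (362/106)·f/(1−f) ≈ 1.947 μg/mL.
Difference ≈ 1.228 − 1.947 ≈ -0.719 μg/mL.

-0.7 μg/mL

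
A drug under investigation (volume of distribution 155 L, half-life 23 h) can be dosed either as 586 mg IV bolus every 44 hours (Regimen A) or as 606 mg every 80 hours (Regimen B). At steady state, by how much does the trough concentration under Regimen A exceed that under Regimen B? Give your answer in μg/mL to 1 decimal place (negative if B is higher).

1.0 μg/mL

Regimen A: f = (1/2)^(44/23) ≈ 0.2655; Cmin,ss = (586/155)·f/(1−f) ≈ 1.367 μg/mL.
Regimen B: f = (1/2)^(80/23) ≈ 0.0897; Cmin,ss = (606/155)·f/(1−f) ≈ 0.385 μg/mL.
Difference ≈ 1.367 − 0.385 ≈ 0.982 μg/mL.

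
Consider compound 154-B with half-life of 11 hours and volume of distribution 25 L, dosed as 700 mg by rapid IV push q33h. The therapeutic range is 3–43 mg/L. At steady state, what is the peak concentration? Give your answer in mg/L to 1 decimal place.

τ = 33 h = 3 half-lives, so f = (1/2)^3 = 0.125.
Accumulation ratio R = 1/(1 − f) = 1/0.875 = 8/7.
Single-dose peak C₀ = D/Vd = 700/25 = 28 mg/L.
Steady-state peak Cmax,ss = C₀·R = 28 × 8/7 ≈ 32.000 mg/L.
Peak 32.0 mg/L vs MTC 43 mg/L: below toxic threshold.

32.0 mg/L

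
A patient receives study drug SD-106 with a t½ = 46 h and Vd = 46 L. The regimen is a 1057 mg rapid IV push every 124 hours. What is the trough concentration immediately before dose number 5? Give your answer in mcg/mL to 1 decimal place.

f = (1/2)^(τ/t½) = (1/2)^(124/46) ≈ 0.1544.
C₀ = D/Vd = 1057/46 ≈ 22.978 mcg/mL.
Before the 5th dose, 4 doses have been given. Superposition: Cmin = C₀·(f + f² + … + f^4).
≈ 22.978 × (0.1544 + 0.0238 + 0.0037 + 0.0006) ≈ 22.978 × 0.1825 ≈ 4.193 mcg/mL.

4.2 mcg/mL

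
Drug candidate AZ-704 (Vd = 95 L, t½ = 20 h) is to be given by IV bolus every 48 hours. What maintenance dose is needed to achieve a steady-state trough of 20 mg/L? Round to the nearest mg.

8128 mg

τ/t½ = 48/20 ≈ 2.4, so f = (1/2)^(48/20) ≈ 0.189465.
Cmin,ss = (D/Vd)·f/(1−f), so D = Cmin,ss·Vd·(1−f)/f.
D = 20 × 95 × (1−f)/f ≈ 20 × 95 × 4.27802 ≈ 8128.24 mg.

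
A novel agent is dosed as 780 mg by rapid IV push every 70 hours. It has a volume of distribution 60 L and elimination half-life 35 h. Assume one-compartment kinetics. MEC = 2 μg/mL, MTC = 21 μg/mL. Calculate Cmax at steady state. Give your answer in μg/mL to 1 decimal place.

17.3 μg/mL

The dosing interval is 2 half-lives, so f = 2^(−2) = 0.25.
At steady state, R = 1/(1 − 0.25) = 4/3.
Single-dose peak C₀ = D/Vd = 780/60 = 13 μg/mL.
Steady-state peak Cmax,ss = C₀·R = 13 × 4/3 ≈ 17.333 μg/mL.
Peak 17.3 μg/mL vs MTC 21 μg/mL: below toxic threshold.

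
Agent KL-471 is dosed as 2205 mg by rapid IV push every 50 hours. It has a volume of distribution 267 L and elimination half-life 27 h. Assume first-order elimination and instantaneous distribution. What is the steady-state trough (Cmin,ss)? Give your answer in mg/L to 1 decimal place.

3.2 mg/L

Over one 50-h interval, 50/27 ≈ 1.8519 half-lives elapse, leaving f ≈ 0.2770 of each dose.
At steady state, accumulation factor R = 1/(1 − e^(−kτ)) ≈ 1.3831.
Single-dose peak C₀ = D/Vd = 2205/267 ≈ 8.258 mg/L.
Cmax,ss = C₀/(1 − f) ≈ 8.258/0.7230 ≈ 11.422 mg/L.
Steady-state trough Cmin,ss = Cmax,ss·f ≈ 11.422 × 0.2770 ≈ 3.164 mg/L.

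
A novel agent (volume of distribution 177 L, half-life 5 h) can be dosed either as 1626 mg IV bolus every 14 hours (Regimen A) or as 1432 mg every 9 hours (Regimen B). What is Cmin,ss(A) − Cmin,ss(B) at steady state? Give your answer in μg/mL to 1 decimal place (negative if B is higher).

Regimen A: f = (1/2)^(14/5) ≈ 0.1436; Cmin,ss = (1626/177)·f/(1−f) ≈ 1.540 μg/mL.
Regimen B: f = (1/2)^(9/5) ≈ 0.2872; Cmin,ss = (1432/177)·f/(1−f) ≈ 3.260 μg/mL.
Difference ≈ 1.540 − 3.260 ≈ -1.720 μg/mL.

-1.7 μg/mL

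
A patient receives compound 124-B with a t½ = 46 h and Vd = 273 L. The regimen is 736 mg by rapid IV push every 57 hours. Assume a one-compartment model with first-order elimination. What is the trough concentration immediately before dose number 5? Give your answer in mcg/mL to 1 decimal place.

f = (1/2)^(τ/t½) = (1/2)^(57/46) ≈ 0.4236.
C₀ = D/Vd = 736/273 ≈ 2.696 mcg/mL.
Before the 5th dose, 4 doses have been given. Superposition: Cmin = C₀·(f + f² + … + f^4).
≈ 2.696 × (0.4236 + 0.1794 + 0.0760 + 0.0322) ≈ 2.696 × 0.7112 ≈ 1.917 mcg/mL.

1.9 mcg/mL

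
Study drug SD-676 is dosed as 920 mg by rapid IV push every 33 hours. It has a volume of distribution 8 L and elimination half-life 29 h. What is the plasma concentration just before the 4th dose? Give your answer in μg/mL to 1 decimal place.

86.8 μg/mL

f = (1/2)^(τ/t½) = (1/2)^(33/29) ≈ 0.4544.
C₀ = D/Vd = 920/8 ≈ 115.000 μg/mL.
Before the 4th dose, 3 doses have been given. Superposition: Cmin = C₀·(f + f² + … + f^3).
≈ 115.000 × (0.4544 + 0.2065 + 0.0938) ≈ 115.000 × 0.7547 ≈ 86.791 μg/mL.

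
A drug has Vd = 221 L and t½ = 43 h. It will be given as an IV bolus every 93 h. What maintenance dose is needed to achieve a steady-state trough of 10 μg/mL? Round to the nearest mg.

τ/t½ = 93/43 ≈ 2.1628, so f = (1/2)^(93/43) ≈ 0.223324.
Cmin,ss = (D/Vd)·f/(1−f), so D = Cmin,ss·Vd·(1−f)/f.
D = 10 × 221 × (1−f)/f ≈ 10 × 221 × 3.47780 ≈ 7685.94 mg.

7686 mg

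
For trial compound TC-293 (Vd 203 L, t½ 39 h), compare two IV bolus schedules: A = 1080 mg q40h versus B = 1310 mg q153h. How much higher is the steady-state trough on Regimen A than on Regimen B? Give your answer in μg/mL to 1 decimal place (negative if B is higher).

Regimen A: f = (1/2)^(40/39) ≈ 0.4912; Cmin,ss = (1080/203)·f/(1−f) ≈ 5.136 μg/mL.
Regimen B: f = (1/2)^(153/39) ≈ 0.0659; Cmin,ss = (1310/203)·f/(1−f) ≈ 0.455 μg/mL.
Difference ≈ 5.136 − 0.455 ≈ 4.681 μg/mL.

4.7 μg/mL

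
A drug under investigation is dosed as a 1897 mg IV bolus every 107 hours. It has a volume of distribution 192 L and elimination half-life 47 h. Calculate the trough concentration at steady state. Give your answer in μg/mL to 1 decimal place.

2.6 μg/mL

k = ln2/t½ = ln2/47 ≈ 0.014748 h⁻¹; fraction remaining f = e^(−kτ) = e^(−0.014748×107) ≈ 0.2064.
At steady state, accumulation factor R = 1/(1 − e^(−kτ)) ≈ 1.2601.
Single-dose peak C₀ = D/Vd = 1897/192 ≈ 9.880 μg/mL.
Steady-state peak Cmax,ss = C₀·R ≈ 9.880 × 1.2601 ≈ 12.450 μg/mL.
One interval later, Cmin,ss = Cmax,ss·e^(−kτ) ≈ 12.450 × 0.2064 ≈ 2.570 μg/mL.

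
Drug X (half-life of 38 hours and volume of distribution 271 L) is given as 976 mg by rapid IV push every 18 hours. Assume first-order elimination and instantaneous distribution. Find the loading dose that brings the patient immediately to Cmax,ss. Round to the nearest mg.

3487 mg

f = (1/2)^(18/38) ≈ 0.720123; accumulation ratio R = 1/(1−f) ≈ 3.57300.
Loading dose to hit Cmax,ss on first dose: D_load = D_maint·R ≈ 976 × 3.57300 ≈ 3487.25 mg.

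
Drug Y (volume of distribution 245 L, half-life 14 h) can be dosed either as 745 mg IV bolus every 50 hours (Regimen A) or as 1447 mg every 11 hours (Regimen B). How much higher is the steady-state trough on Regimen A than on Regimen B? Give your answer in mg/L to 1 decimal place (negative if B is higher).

-7.9 mg/L

Regimen A: f = (1/2)^(50/14) ≈ 0.0841; Cmin,ss = (745/245)·f/(1−f) ≈ 0.279 mg/L.
Regimen B: f = (1/2)^(11/14) ≈ 0.5801; Cmin,ss = (1447/245)·f/(1−f) ≈ 8.159 mg/L.
Difference ≈ 0.279 − 8.159 ≈ -7.880 mg/L.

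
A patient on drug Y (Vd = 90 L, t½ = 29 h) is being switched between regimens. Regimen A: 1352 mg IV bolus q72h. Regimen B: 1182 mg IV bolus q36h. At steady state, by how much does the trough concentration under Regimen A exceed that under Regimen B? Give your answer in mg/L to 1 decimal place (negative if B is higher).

Regimen A: f = (1/2)^(72/29) ≈ 0.1789; Cmin,ss = (1352/90)·f/(1−f) ≈ 3.273 mg/L.
Regimen B: f = (1/2)^(36/29) ≈ 0.4230; Cmin,ss = (1182/90)·f/(1−f) ≈ 9.628 mg/L.
Difference ≈ 3.273 − 9.628 ≈ -6.355 mg/L.

-6.4 mg/L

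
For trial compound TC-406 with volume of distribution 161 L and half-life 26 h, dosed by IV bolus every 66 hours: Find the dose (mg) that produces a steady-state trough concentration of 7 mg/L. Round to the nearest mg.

τ/t½ = 66/26 ≈ 2.5385, so f = (1/2)^(66/26) ≈ 0.172126.
Cmin,ss = (D/Vd)·f/(1−f), so D = Cmin,ss·Vd·(1−f)/f.
D = 7 × 161 × (1−f)/f ≈ 7 × 161 × 4.80970 ≈ 5420.53 mg.

5421 mg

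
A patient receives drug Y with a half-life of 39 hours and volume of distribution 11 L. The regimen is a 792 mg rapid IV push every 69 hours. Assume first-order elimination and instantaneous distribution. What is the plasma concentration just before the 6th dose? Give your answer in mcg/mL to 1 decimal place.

29.8 mcg/mL

f = (1/2)^(τ/t½) = (1/2)^(69/39) ≈ 0.2934.
C₀ = D/Vd = 792/11 ≈ 72.000 mcg/mL.
Before the 6th dose, 5 doses have been given. Superposition: Cmin = C₀·(f + f² + … + f^5).
≈ 72.000 × (0.2934 + 0.0861 + 0.0253 + 0.0074 + 0.0022) ≈ 72.000 × 0.4144 ≈ 29.837 mcg/mL.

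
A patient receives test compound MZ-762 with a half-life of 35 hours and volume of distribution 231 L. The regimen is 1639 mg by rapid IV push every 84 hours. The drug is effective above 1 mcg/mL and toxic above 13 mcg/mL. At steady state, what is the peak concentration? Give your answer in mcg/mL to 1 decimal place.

τ/t½ = 84/35 ≈ 2.4, so fraction remaining f = (1/2)^(84/35) ≈ 0.1895.
Accumulation ratio R = 1/(1 − f) ≈ 1/0.8105 ≈ 1.2338.
Each bolus raises the concentration by D/Vd = 1639/231 ≈ 7.095 mcg/mL.
Cmax,ss = C₀/(1 − f) ≈ 7.095/0.8105 ≈ 8.754 mcg/mL.
Peak 8.8 mcg/mL vs MTC 13 mcg/mL: below toxic threshold.

8.8 mcg/mL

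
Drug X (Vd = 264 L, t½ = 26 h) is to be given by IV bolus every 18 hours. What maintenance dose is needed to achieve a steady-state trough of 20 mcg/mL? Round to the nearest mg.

τ/t½ = 18/26 ≈ 0.69231, so f = (1/2)^(18/26) ≈ 0.618863.
Cmin,ss = (D/Vd)·f/(1−f), so D = Cmin,ss·Vd·(1−f)/f.
D = 20 × 264 × (1−f)/f ≈ 20 × 264 × 0.61587 ≈ 3251.79 mg.

3252 mg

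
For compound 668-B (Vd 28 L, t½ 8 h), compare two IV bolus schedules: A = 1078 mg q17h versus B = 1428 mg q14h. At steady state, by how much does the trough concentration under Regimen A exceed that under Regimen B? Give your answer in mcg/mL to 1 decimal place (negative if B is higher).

Regimen A: f = (1/2)^(17/8) ≈ 0.2293; Cmin,ss = (1078/28)·f/(1−f) ≈ 11.455 mcg/mL.
Regimen B: f = (1/2)^(14/8) ≈ 0.2973; Cmin,ss = (1428/28)·f/(1−f) ≈ 21.577 mcg/mL.
Difference ≈ 11.455 − 21.577 ≈ -10.122 mcg/mL.

-10.1 mcg/mL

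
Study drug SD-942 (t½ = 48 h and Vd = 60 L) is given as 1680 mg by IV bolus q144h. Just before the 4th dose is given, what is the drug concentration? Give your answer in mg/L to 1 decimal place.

f = (1/2)^(τ/t½) = (1/2)^(144/48) ≈ 0.1250.
C₀ = D/Vd = 1680/60 ≈ 28.000 mg/L.
Before the 4th dose, 3 doses have been given. Superposition: Cmin = C₀·(f + f² + … + f^3).
≈ 28.000 × (0.1250 + 0.0156 + 0.0020) ≈ 28.000 × 0.1426 ≈ 3.993 mg/L.

4.0 mg/L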